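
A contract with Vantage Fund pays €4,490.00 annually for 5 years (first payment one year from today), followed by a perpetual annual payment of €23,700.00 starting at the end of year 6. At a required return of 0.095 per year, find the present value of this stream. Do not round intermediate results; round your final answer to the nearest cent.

PV of 5-year annuity: €4,490.00 × [1 − (1+0.095)^−5] / 0.095 = 17240.29245
Perpetuity value at year 5: €23,700.00 / 0.095 = 249473.68421
PV of perpetuity: 249473.68421 / (1+0.095)^5 = 158472.58597
Total PV = 17240.29245 + 158472.58597 = 175712.87842

€175712.88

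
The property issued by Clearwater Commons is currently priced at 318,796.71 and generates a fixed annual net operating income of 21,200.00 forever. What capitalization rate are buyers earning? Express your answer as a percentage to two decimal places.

P = C/r ⇒ r = C/P = 21,200.00/318,796.71 = 0.066500

6.65%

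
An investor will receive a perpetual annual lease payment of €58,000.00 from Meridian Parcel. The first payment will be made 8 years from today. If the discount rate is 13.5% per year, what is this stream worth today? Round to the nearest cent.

€177061.11

Value at end of year 7: C / r = €58,000.00 / 0.135 = €429,629.6296
Discount to today: PV = €429,629.6296 / (1 + 0.135)^7 = €429,629.6296 / 2.426448 = €177,061.11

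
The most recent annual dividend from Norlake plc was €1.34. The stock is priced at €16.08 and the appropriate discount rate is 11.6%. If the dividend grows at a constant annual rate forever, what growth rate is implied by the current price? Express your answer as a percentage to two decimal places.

P = D₀(1+g)/(r−g) ⇒ P(r−g) = D₀(1+g) ⇒ g(P+D₀) = P·r − D₀
g = (P·r − D₀)/(P + D₀) = (€16.08×0.116 − €1.34) / (€16.08 + €1.34) = 0.030154

3.02%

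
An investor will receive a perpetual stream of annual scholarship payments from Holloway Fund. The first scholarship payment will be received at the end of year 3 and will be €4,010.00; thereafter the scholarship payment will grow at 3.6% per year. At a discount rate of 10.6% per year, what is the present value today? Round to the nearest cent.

€46831.29

Value at end of year 2: C₁ / (r − g) = €4,010.00 / (0.106 − 0.036) = €57,285.7143
Discount to today: PV = €57,285.7143 / (1 + 0.106)^2 = €57,285.7143 / 1.223236 = €46,831.29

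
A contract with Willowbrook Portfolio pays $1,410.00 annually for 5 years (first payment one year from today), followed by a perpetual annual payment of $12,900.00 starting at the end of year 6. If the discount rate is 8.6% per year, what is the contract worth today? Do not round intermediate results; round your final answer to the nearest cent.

$104840.18

PV of 5-year annuity: $1,410.00 × [1 − (1+0.086)^−5] / 0.086 = 5541.80574
Perpetuity value at year 5: $12,900.00 / 0.086 = 150000.00000
PV of perpetuity: 150000.00000 / (1+0.086)^5 = 99298.37303
Total PV = 5541.80574 + 99298.37303 = 104840.17877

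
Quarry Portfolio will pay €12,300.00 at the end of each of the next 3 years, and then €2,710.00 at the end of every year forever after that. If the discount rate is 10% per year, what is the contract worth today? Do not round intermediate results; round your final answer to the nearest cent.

€50948.91

PV of 3-year annuity: €12,300.00 × [1 − (1+0.1)^−3] / 0.1 = 30588.27949
Perpetuity value at year 3: €2,710.00 / 0.1 = 27100.00000
PV of perpetuity: 27100.00000 / (1+0.1)^3 = 20360.63110
Total PV = 30588.27949 + 20360.63110 = 50948.91059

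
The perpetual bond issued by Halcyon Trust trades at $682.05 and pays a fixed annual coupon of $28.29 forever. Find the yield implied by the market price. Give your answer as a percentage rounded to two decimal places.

P = C/r ⇒ r = C/P = $28.29/$682.05 = 0.041478

4.15%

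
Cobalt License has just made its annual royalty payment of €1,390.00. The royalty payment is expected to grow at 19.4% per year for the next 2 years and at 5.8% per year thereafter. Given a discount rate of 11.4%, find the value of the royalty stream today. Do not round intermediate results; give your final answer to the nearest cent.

D_1 = 1659.66000
D_2 = 1981.63404
Terminal value at year 2: TV = D_2×(1+g_2)/(r−g_2) = 2096.56881/0.056 = 37438.72883
P_0 = D_1/(1+r)^1 + D_2/(1+r)^2 + TV/(1+r)^2
    = 1489.82047 + 1596.80937 + 30168.29130 = 33254.92113

€33254.92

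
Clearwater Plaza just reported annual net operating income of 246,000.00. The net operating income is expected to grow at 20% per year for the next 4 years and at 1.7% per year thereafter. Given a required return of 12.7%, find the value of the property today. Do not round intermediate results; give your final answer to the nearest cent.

4077433.23

D_1 = 295200.00000
D_2 = 354240.00000
D_3 = 425088.00000
D_4 = 510105.60000
Terminal value at year 4: TV = D_4×(1+g_2)/(r−g_2) = 518777.39520/0.11 = 4716158.13818
P_0 = D_1/(1+r)^1 + D_2/(1+r)^2 + D_3/(1+r)^3 + D_4/(1+r)^4 + TV/(1+r)^4
    = 261934.33895 + 278900.80456 + 296966.25153 + 316201.86499 + 2923429.96991 = 4077433.22995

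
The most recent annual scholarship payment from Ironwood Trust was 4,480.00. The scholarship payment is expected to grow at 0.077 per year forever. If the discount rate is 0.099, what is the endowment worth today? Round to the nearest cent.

D₁ = D₀ × (1 + g) = 4,480.00 × 1.077 = 4,824.9600
Growing perpetuity: P = D₁ / (r − g) = 4,824.9600 / (0.099 − 0.077) = 219,316.36

219316.36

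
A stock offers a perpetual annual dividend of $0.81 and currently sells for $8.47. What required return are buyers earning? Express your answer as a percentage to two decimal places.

9.56%

P = C/r ⇒ r = C/P = $0.81/$8.47 = 0.095632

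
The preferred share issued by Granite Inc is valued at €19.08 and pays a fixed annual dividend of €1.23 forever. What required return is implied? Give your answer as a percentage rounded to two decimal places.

P = C/r ⇒ r = C/P = €1.23/€19.08 = 0.064465

6.45%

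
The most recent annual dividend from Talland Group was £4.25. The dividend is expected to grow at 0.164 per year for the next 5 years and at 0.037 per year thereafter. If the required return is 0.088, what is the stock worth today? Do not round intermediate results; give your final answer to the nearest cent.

D_1 = 4.94700
D_2 = 5.75831
D_3 = 6.70267
D_4 = 7.80191
D_5 = 9.08142
Terminal value at year 5: TV = D_5×(1+g_2)/(r−g_2) = 9.41743/0.051 = 184.65557
P_0 = D_1/(1+r)^1 + D_2/(1+r)^2 + D_3/(1+r)^3 + D_4/(1+r)^4 + D_5/(1+r)^5 + TV/(1+r)^5
    = 4.54688 + 4.86449 + 5.20429 + 5.56782 + 5.95675 + 121.12058 = 147.26080

£147.26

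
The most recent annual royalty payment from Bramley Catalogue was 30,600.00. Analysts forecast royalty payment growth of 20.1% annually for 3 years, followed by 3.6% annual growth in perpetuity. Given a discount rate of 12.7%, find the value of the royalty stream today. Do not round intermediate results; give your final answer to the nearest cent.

525988.31

D_1 = 36750.60000
D_2 = 44137.47060
D_3 = 53009.10219
Terminal value at year 3: TV = D_3×(1+g_2)/(r−g_2) = 54917.42987/0.091 = 603488.24032
P_0 = D_1/(1+r)^1 + D_2/(1+r)^2 + D_3/(1+r)^3 + TV/(1+r)^3
    = 32609.22804 + 34750.38409 + 37032.13070 + 421596.56488 = 525988.30772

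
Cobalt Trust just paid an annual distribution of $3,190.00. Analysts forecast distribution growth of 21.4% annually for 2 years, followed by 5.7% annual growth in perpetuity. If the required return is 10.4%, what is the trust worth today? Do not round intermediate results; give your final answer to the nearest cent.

$94114.71

D_1 = 3872.66000
D_2 = 4701.40924
Terminal value at year 2: TV = D_2×(1+g_2)/(r−g_2) = 4969.38957/0.047 = 105731.69291
P_0 = D_1/(1+r)^1 + D_2/(1+r)^2 + TV/(1+r)^2
    = 3507.84420 + 3857.35767 + 86749.51175 = 94114.71361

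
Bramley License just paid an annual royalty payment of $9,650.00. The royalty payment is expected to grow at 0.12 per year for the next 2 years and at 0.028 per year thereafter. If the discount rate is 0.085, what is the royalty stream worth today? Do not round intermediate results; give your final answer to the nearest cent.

$205691.91

D_1 = 10808.00000
D_2 = 12104.96000
Terminal value at year 2: TV = D_2×(1+g_2)/(r−g_2) = 12443.89888/0.057 = 218314.01544
P_0 = D_1/(1+r)^1 + D_2/(1+r)^2 + TV/(1+r)^2
    = 9961.29032 + 10282.62227 + 185447.99460 = 205691.90719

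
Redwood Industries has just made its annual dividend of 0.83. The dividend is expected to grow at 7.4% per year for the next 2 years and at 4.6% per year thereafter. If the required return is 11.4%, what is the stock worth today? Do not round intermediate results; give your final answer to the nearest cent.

D_1 = 0.89142
D_2 = 0.95739
Terminal value at year 2: TV = D_2×(1+g_2)/(r−g_2) = 1.00142/0.068 = 14.72684
P_0 = D_1/(1+r)^1 + D_2/(1+r)^2 + TV/(1+r)^2
    = 0.80020 + 0.77147 + 11.86695 = 13.43861

13.44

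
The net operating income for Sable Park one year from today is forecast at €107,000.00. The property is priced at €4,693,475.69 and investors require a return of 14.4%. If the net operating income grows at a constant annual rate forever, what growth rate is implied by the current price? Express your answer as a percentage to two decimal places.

P = D₁/(r−g) ⇒ g = r − D₁/P = 0.144 − €107,000.00/€4,693,475.69 = 0.121202

12.12%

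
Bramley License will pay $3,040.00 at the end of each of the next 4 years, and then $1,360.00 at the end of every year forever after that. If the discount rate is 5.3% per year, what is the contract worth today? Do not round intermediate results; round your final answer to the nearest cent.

PV of 4-year annuity: $3,040.00 × [1 − (1+0.053)^−4] / 0.053 = 10704.99071
Perpetuity value at year 4: $1,360.00 / 0.053 = 25660.37736
PV of perpetuity: 25660.37736 / (1+0.053)^4 = 20871.30257
Total PV = 10704.99071 + 20871.30257 = 31576.29328

$31576.29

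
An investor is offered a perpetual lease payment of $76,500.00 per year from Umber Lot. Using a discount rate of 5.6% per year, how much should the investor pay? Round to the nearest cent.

Level perpetuity: PV = C / r = $76,500.00 / 0.056 = $1,366,071.43

$1366071.43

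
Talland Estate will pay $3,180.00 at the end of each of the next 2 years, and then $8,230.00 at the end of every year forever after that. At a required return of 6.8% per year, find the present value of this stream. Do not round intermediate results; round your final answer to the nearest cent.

$111873.55

PV of 2-year annuity: $3,180.00 × [1 − (1+0.068)^−2] / 0.068 = 5765.47574
Perpetuity value at year 2: $8,230.00 / 0.068 = 121029.41176
PV of perpetuity: 121029.41176 / (1+0.068)^2 = 106108.07046
Total PV = 5765.47574 + 106108.07046 = 111873.54620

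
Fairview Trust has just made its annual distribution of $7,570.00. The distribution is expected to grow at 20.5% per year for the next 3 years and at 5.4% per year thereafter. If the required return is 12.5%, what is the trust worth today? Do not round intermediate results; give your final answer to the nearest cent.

D_1 = 9121.85000
D_2 = 10991.82925
D_3 = 13245.15425
Terminal value at year 3: TV = D_3×(1+g_2)/(r−g_2) = 13960.39258/0.071 = 196625.24754
P_0 = D_1/(1+r)^1 + D_2/(1+r)^2 + D_3/(1+r)^3 + TV/(1+r)^3
    = 8108.31111 + 8684.90212 + 9302.49516 + 138096.19581 = 164191.90420

$164191.90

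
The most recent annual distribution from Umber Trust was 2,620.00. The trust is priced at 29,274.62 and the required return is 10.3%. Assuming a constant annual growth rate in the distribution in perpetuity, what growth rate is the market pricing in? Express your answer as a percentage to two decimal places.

1.24%

P = D₀(1+g)/(r−g) ⇒ P(r−g) = D₀(1+g) ⇒ g(P+D₀) = P·r − D₀
g = (P·r − D₀)/(P + D₀) = (29,274.62×0.103 − 2,620.00) / (29,274.62 + 2,620.00) = 0.012393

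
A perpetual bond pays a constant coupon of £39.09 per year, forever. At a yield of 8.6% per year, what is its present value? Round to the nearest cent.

Level perpetuity: PV = C / r = £39.09 / 0.086 = £454.53

£454.53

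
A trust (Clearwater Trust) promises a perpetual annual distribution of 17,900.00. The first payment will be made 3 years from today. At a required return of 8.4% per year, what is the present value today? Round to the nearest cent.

181349.01

Value at end of year 2: C / r = 17,900.00 / 0.084 = 213,095.2381
Discount to today: PV = 213,095.2381 / (1 + 0.084)^2 = 213,095.2381 / 1.175056 = 181,349.01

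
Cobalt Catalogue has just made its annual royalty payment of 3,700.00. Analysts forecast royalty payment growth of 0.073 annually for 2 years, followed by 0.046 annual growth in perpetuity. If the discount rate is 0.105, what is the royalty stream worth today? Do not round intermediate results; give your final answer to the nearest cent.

68934.02

D_1 = 3970.10000
D_2 = 4259.91730
Terminal value at year 2: TV = D_2×(1+g_2)/(r−g_2) = 4455.87350/0.059 = 75523.27959
P_0 = D_1/(1+r)^1 + D_2/(1+r)^2 + TV/(1+r)^2
    = 3592.85068 + 3488.80432 + 61852.36141 = 68934.01641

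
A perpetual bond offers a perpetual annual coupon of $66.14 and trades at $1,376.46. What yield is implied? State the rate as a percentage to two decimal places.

4.81%

P = C/r ⇒ r = C/P = $66.14/$1,376.46 = 0.048051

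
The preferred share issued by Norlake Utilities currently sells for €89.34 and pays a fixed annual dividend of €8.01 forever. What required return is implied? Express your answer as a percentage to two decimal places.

8.97%

P = C/r ⇒ r = C/P = €8.01/€89.34 = 0.089657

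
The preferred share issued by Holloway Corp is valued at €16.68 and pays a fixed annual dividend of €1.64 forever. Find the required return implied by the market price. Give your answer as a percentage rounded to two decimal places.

9.83%

P = C/r ⇒ r = C/P = €1.64/€16.68 = 0.098321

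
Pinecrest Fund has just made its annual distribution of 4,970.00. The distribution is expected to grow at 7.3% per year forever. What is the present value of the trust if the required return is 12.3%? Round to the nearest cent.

106656.20

D₁ = D₀ × (1 + g) = 4,970.00 × 1.073 = 5,332.8100
Growing perpetuity: P = D₁ / (r − g) = 5,332.8100 / (0.123 − 0.073) = 106,656.20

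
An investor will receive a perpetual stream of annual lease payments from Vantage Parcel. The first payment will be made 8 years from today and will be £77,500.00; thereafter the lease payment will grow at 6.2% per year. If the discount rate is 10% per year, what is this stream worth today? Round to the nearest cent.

Value at end of year 7: C₁ / (r − g) = £77,500.00 / (0.1 − 0.062) = £2,039,473.6842
Discount to today: PV = £2,039,473.6842 / (1 + 0.1)^7 = £2,039,473.6842 / 1.948717 = £1,046,572.48

£1046572.48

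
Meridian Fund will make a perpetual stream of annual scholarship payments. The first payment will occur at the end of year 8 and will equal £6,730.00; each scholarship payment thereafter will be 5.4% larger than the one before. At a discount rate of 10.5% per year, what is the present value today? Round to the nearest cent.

£65600.77

Value at end of year 7: C₁ / (r − g) = £6,730.00 / (0.105 − 0.054) = £131,960.7843
Discount to today: PV = £131,960.7843 / (1 + 0.105)^7 = £131,960.7843 / 2.011574 = £65,600.77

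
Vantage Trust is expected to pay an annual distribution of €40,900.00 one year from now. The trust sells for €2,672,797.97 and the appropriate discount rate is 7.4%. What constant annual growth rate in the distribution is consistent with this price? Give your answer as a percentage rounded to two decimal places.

P = D₁/(r−g) ⇒ g = r − D₁/P = 0.074 − €40,900.00/€2,672,797.97 = 0.058698

5.87%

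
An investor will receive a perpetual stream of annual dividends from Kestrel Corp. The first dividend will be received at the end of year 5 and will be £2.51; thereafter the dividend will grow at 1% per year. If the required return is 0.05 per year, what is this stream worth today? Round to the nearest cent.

Value at end of year 4: C₁ / (r − g) = £2.51 / (0.05 − 0.01) = £62.7500
Discount to today: PV = £62.7500 / (1 + 0.05)^4 = £62.7500 / 1.215506 = £51.62

£51.62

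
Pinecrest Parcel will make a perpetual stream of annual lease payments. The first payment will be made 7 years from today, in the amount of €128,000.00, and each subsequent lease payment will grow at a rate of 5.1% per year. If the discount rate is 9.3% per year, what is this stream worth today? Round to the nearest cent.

€1787473.89

Value at end of year 6: C₁ / (r − g) = €128,000.00 / (0.093 − 0.051) = €3,047,619.0476
Discount to today: PV = €3,047,619.0476 / (1 + 0.093)^6 = €3,047,619.0476 / 1.704987 = €1,787,473.89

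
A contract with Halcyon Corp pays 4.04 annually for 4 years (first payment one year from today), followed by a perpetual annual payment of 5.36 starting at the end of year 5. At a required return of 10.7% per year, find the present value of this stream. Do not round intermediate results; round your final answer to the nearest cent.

PV of 4-year annuity: 4.04 × [1 − (1+0.107)^−4] / 0.107 = 12.61459
Perpetuity value at year 4: 5.36 / 0.107 = 50.09346
PV of perpetuity: 50.09346 / (1+0.107)^4 = 33.35727
Total PV = 12.61459 + 33.35727 = 45.97186

45.97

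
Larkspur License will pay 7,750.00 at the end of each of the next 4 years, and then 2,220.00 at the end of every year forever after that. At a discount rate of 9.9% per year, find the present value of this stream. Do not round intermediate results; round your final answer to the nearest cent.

PV of 4-year annuity: 7,750.00 × [1 − (1+0.099)^−4] / 0.099 = 24619.73064
Perpetuity value at year 4: 2,220.00 / 0.099 = 22424.24242
PV of perpetuity: 22424.24242 / (1+0.099)^4 = 15371.88087
Total PV = 24619.73064 + 15371.88087 = 39991.61151

39991.61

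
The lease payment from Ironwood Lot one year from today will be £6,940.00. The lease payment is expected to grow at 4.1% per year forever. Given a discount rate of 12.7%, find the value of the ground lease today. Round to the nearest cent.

Growing perpetuity: P = D₁ / (r − g) = £6,940.0000 / (0.127 − 0.041) = £80,697.67

£80697.67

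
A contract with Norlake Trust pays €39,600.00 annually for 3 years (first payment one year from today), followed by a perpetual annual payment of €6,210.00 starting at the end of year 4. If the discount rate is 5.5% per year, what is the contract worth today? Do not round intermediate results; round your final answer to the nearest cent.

PV of 3-year annuity: €39,600.00 × [1 − (1+0.055)^−3] / 0.055 = 106838.16179
Perpetuity value at year 3: €6,210.00 / 0.055 = 112909.09091
PV of perpetuity: 112909.09091 / (1+0.055)^3 = 96154.92463
Total PV = 106838.16179 + 96154.92463 = 202993.08642

€202993.09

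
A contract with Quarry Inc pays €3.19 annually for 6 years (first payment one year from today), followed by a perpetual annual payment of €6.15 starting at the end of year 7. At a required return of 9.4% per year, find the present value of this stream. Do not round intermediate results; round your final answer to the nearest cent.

€52.30

PV of 6-year annuity: €3.19 × [1 − (1+0.094)^−6] / 0.094 = 14.14102
Perpetuity value at year 6: €6.15 / 0.094 = 65.42553
PV of perpetuity: 65.42553 / (1+0.094)^6 = 38.16307
Total PV = 14.14102 + 38.16307 = 52.30409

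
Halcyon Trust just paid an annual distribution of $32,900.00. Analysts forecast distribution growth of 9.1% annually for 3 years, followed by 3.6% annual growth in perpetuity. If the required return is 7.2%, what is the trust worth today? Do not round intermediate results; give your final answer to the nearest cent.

$1100268.96

D_1 = 35893.90000
D_2 = 39160.24490
D_3 = 42723.82719
Terminal value at year 3: TV = D_3×(1+g_2)/(r−g_2) = 44261.88496/0.036 = 1229496.80457
P_0 = D_1/(1+r)^1 + D_2/(1+r)^2 + D_3/(1+r)^3 + TV/(1+r)^3
    = 33483.11567 + 34076.56642 + 34680.53541 + 998028.74125 = 1100268.95874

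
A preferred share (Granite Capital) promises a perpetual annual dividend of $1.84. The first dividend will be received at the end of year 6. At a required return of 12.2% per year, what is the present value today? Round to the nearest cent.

$8.48

Value at end of year 5: C / r = $1.84 / 0.122 = $15.0820
Discount to today: PV = $15.0820 / (1 + 0.122)^5 = $15.0820 / 1.778133 = $8.48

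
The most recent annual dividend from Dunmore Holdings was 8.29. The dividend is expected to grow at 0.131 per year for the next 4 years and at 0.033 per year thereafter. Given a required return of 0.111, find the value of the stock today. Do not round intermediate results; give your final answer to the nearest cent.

152.59

D_1 = 9.37599
D_2 = 10.60424
D_3 = 11.99340
D_4 = 13.56454
Terminal value at year 4: TV = D_4×(1+g_2)/(r−g_2) = 14.01217/0.078 = 179.64315
P_0 = D_1/(1+r)^1 + D_2/(1+r)^2 + D_3/(1+r)^3 + D_4/(1+r)^4 + TV/(1+r)^4
    = 8.43923 + 8.59116 + 8.74581 + 8.90325 + 117.91103 = 152.59049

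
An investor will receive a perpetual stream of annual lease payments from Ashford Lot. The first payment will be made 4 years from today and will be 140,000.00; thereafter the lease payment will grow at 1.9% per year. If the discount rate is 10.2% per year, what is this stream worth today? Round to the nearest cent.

1260390.61

Value at end of year 3: C₁ / (r − g) = 140,000.00 / (0.102 − 0.019) = 1,686,746.9880
Discount to today: PV = 1,686,746.9880 / (1 + 0.102)^3 = 1,686,746.9880 / 1.338273 = 1,260,390.61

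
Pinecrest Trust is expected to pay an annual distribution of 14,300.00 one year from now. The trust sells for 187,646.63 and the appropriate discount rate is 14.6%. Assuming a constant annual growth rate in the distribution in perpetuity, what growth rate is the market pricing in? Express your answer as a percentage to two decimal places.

P = D₁/(r−g) ⇒ g = r − D₁/P = 0.146 − 14,300.00/187,646.63 = 0.069793

6.98%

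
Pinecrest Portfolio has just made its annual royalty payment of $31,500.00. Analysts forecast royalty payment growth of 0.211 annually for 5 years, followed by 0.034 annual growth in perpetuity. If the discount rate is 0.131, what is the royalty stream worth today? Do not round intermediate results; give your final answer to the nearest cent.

D_1 = 38146.50000
D_2 = 46195.41150
D_3 = 55942.64333
D_4 = 67746.54107
D_5 = 82041.06123
Terminal value at year 5: TV = D_5×(1+g_2)/(r−g_2) = 84830.45732/0.097 = 874540.79707
P_0 = D_1/(1+r)^1 + D_2/(1+r)^2 + D_3/(1+r)^3 + D_4/(1+r)^4 + D_5/(1+r)^5 + TV/(1+r)^5
    = 33728.11671 + 36113.83673 + 38668.30794 + 41403.46676 + 44332.09394 + 472570.98081 = 666816.80289

$666816.80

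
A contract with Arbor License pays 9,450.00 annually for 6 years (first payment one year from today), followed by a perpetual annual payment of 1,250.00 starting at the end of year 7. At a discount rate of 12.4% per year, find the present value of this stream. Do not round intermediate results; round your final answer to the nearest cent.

PV of 6-year annuity: 9,450.00 × [1 − (1+0.124)^−6] / 0.124 = 38416.60010
Perpetuity value at year 6: 1,250.00 / 0.124 = 10080.64516
PV of perpetuity: 10080.64516 / (1+0.124)^6 = 4999.08430
Total PV = 38416.60010 + 4999.08430 = 43415.68440

43415.68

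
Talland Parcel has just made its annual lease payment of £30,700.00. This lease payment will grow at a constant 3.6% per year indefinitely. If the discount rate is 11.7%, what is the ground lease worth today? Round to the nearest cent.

D₁ = D₀ × (1 + g) = £30,700.00 × 1.036 = £31,805.2000
Growing perpetuity: P = D₁ / (r − g) = £31,805.2000 / (0.117 − 0.036) = £392,656.79

£392656.79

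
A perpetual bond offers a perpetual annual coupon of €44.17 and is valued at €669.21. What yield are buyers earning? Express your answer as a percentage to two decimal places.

P = C/r ⇒ r = C/P = €44.17/€669.21 = 0.066003

6.60%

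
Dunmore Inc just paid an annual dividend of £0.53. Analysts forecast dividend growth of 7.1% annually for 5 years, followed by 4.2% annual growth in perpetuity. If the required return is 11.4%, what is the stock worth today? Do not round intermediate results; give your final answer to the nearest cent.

£8.66

D_1 = 0.56763
D_2 = 0.60793
D_3 = 0.65109
D_4 = 0.69732
D_5 = 0.74683
Terminal value at year 5: TV = D_5×(1+g_2)/(r−g_2) = 0.77820/0.072 = 10.80833
P_0 = D_1/(1+r)^1 + D_2/(1+r)^2 + D_3/(1+r)^3 + D_4/(1+r)^4 + D_5/(1+r)^5 + TV/(1+r)^5
    = 0.50954 + 0.48987 + 0.47097 + 0.45279 + 0.43531 + 6.29988 = 8.65836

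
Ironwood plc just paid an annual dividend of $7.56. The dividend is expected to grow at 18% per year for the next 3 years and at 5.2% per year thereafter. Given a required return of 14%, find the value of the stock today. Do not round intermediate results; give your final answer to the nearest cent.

$124.54

D_1 = 8.92080
D_2 = 10.52654
D_3 = 12.42132
Terminal value at year 3: TV = D_3×(1+g_2)/(r−g_2) = 13.06723/0.088 = 148.49126
P_0 = D_1/(1+r)^1 + D_2/(1+r)^2 + D_3/(1+r)^3 + TV/(1+r)^3
    = 7.82526 + 8.09983 + 8.38404 + 100.22737 = 124.53650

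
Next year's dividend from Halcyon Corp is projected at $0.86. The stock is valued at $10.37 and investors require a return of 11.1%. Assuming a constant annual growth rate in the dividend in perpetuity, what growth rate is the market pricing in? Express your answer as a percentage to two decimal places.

2.81%

P = D₁/(r−g) ⇒ g = r − D₁/P = 0.111 − $0.86/$10.37 = 0.028068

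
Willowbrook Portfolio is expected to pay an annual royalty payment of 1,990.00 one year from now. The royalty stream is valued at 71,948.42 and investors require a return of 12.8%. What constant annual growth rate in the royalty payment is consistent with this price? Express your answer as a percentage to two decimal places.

10.03%

P = D₁/(r−g) ⇒ g = r − D₁/P = 0.128 − 1,990.00/71,948.42 = 0.100341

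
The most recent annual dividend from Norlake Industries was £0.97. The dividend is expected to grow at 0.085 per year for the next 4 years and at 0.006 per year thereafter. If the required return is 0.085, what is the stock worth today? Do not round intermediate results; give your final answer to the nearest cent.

£16.23

D_1 = 1.05245
D_2 = 1.14191
D_3 = 1.23897
D_4 = 1.34428
Terminal value at year 4: TV = D_4×(1+g_2)/(r−g_2) = 1.35235/0.079 = 17.11834
P_0 = D_1/(1+r)^1 + D_2/(1+r)^2 + D_3/(1+r)^3 + D_4/(1+r)^4 + TV/(1+r)^4
    = 0.97000 + 0.97000 + 0.97000 + 0.97000 + 12.35215 = 16.23215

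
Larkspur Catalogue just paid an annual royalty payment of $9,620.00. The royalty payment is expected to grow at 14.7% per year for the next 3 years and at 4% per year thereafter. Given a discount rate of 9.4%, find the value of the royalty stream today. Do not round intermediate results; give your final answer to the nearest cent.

D_1 = 11034.14000
D_2 = 12656.15858
D_3 = 14516.61389
Terminal value at year 3: TV = D_3×(1+g_2)/(r−g_2) = 15097.27845/0.054 = 279579.23050
P_0 = D_1/(1+r)^1 + D_2/(1+r)^2 + D_3/(1+r)^3 + TV/(1+r)^3
    = 10086.05119 + 10574.68072 + 11086.98244 + 213527.06925 = 245274.78361

$245274.78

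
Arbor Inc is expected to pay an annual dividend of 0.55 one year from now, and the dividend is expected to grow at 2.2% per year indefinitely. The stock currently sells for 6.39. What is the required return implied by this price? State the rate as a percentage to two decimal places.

10.81%

P = D₁/(r − g) ⇒ r = D₁/P + g = 0.5500/6.39 + 0.022 = 0.086072 + 0.022 = 0.108072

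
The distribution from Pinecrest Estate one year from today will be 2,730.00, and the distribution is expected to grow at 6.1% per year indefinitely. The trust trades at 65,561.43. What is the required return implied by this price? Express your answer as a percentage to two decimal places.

P = D₁/(r − g) ⇒ r = D₁/P + g = 2,730.0000/65,561.43 + 0.061 = 0.041640 + 0.061 = 0.102640

10.26%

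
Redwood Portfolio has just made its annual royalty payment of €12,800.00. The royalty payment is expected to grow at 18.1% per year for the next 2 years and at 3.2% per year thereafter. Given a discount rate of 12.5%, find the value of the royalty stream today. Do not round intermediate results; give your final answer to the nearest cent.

€184074.58

D_1 = 15116.80000
D_2 = 17852.94080
Terminal value at year 2: TV = D_2×(1+g_2)/(r−g_2) = 18424.23491/0.093 = 198110.05275
P_0 = D_1/(1+r)^1 + D_2/(1+r)^2 + TV/(1+r)^2
    = 13437.15556 + 14106.02730 + 156531.39970 = 184074.58256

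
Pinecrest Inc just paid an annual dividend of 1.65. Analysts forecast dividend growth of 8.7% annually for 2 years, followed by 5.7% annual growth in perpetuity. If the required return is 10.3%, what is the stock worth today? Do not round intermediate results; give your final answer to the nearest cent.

D_1 = 1.79355
D_2 = 1.94959
Terminal value at year 2: TV = D_2×(1+g_2)/(r−g_2) = 2.06072/0.046 = 44.79816
P_0 = D_1/(1+r)^1 + D_2/(1+r)^2 + TV/(1+r)^2
    = 1.62607 + 1.60248 + 36.82215 = 40.05069

40.05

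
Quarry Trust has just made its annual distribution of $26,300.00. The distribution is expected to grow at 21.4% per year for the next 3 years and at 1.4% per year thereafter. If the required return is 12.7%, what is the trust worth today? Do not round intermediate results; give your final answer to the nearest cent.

$386705.31

D_1 = 31928.20000
D_2 = 38760.83480
D_3 = 47055.65345
Terminal value at year 3: TV = D_3×(1+g_2)/(r−g_2) = 47714.43260/0.113 = 422251.61589
P_0 = D_1/(1+r)^1 + D_2/(1+r)^2 + D_3/(1+r)^3 + TV/(1+r)^3
    = 28330.25732 + 30517.24258 + 32873.05456 + 294984.75510 = 386705.30956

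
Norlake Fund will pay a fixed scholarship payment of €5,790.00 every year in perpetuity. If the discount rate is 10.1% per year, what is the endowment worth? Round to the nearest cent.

Level perpetuity: PV = C / r = €5,790.00 / 0.101 = €57,326.73

€57326.73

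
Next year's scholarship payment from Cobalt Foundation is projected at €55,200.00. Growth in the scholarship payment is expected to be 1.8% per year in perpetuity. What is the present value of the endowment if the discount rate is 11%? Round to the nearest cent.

€600000.00

Growing perpetuity: P = D₁ / (r − g) = €55,200.0000 / (0.11 − 0.018) = €600,000.00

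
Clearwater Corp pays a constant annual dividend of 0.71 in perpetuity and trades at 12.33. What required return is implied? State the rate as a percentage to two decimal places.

P = C/r ⇒ r = C/P = 0.71/12.33 = 0.057583

5.76%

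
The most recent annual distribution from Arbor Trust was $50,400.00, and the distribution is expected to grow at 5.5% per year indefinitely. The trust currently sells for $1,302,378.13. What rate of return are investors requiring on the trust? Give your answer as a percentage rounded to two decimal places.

9.58%

D₁ = $50,400.00 × 1.055 = $53,172.0000
P = D₁/(r − g) ⇒ r = D₁/P + g = $53,172.0000/$1,302,378.13 + 0.055 = 0.040827 + 0.055 = 0.095827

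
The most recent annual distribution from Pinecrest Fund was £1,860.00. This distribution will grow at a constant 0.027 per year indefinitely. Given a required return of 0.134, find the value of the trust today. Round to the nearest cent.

£17852.52

D₁ = D₀ × (1 + g) = £1,860.00 × 1.027 = £1,910.2200
Growing perpetuity: P = D₁ / (r − g) = £1,910.2200 / (0.134 − 0.027) = £17,852.52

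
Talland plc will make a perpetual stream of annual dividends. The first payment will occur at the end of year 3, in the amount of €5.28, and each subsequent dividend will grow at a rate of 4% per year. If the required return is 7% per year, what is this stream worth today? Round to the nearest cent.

Value at end of year 2: C₁ / (r − g) = €5.28 / (0.07 − 0.04) = €176.0000
Discount to today: PV = €176.0000 / (1 + 0.07)^2 = €176.0000 / 1.144900 = €153.73

€153.73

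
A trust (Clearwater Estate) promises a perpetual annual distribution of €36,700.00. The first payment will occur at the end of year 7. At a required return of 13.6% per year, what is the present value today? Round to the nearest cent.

€125561.69

Value at end of year 6: C / r = €36,700.00 / 0.136 = €269,852.9412
Discount to today: PV = €269,852.9412 / (1 + 0.136)^6 = €269,852.9412 / 2.149166 = €125,561.69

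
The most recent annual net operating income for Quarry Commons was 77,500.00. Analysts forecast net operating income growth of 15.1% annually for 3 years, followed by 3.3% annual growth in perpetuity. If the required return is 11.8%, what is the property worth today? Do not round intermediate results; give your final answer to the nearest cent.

1274238.43

D_1 = 89202.50000
D_2 = 102672.07750
D_3 = 118175.56120
Terminal value at year 3: TV = D_3×(1+g_2)/(r−g_2) = 122075.35472/0.085 = 1436180.64379
P_0 = D_1/(1+r)^1 + D_2/(1+r)^2 + D_3/(1+r)^3 + TV/(1+r)^3
    = 79787.56708 + 82142.65627 + 84567.26062 + 1027740.94374 = 1274238.42772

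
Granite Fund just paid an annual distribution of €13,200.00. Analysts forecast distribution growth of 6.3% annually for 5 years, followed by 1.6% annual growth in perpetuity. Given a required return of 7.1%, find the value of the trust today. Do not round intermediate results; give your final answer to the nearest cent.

D_1 = 14031.60000
D_2 = 14915.59080
D_3 = 15855.27302
D_4 = 16854.15522
D_5 = 17915.96700
Terminal value at year 5: TV = D_5×(1+g_2)/(r−g_2) = 18202.62247/0.055 = 330956.77221
P_0 = D_1/(1+r)^1 + D_2/(1+r)^2 + D_3/(1+r)^3 + D_4/(1+r)^4 + D_5/(1+r)^5 + TV/(1+r)^5
    = 13101.40056 + 13003.53762 + 12906.40569 + 12809.99930 + 12714.31303 + 234868.03705 = 299403.69326

€299403.69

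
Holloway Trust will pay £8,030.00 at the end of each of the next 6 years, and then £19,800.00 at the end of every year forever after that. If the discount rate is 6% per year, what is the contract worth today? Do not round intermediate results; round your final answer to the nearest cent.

£272123.09

PV of 6-year annuity: £8,030.00 × [1 − (1+0.06)^−6] / 0.06 = 39486.11434
Perpetuity value at year 6: £19,800.00 / 0.06 = 330000.00000
PV of perpetuity: 330000.00000 / (1+0.06)^6 = 232636.97835
Total PV = 39486.11434 + 232636.97835 = 272123.09268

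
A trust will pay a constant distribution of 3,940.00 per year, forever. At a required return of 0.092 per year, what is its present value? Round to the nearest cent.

Level perpetuity: PV = C / r = 3,940.00 / 0.092 = 42,826.09

42826.09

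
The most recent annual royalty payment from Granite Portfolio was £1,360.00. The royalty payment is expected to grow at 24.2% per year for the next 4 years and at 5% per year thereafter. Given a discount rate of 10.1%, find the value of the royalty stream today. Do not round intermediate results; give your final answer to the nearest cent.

£52760.81

D_1 = 1689.12000
D_2 = 2097.88704
D_3 = 2605.57570
D_4 = 3236.12502
Terminal value at year 4: TV = D_4×(1+g_2)/(r−g_2) = 3397.93128/0.051 = 66626.10343
P_0 = D_1/(1+r)^1 + D_2/(1+r)^2 + D_3/(1+r)^3 + D_4/(1+r)^4 + TV/(1+r)^4
    = 1534.16894 + 1730.64289 + 1952.27835 + 2202.29765 + 45341.42226 = 52760.81009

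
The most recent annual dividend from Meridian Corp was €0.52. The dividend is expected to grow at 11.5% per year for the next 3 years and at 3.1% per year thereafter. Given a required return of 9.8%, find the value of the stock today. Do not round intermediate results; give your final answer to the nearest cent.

€9.99

D_1 = 0.57980
D_2 = 0.64648
D_3 = 0.72082
Terminal value at year 3: TV = D_3×(1+g_2)/(r−g_2) = 0.74317/0.067 = 11.09205
P_0 = D_1/(1+r)^1 + D_2/(1+r)^2 + D_3/(1+r)^3 + TV/(1+r)^3
    = 0.52805 + 0.53623 + 0.54453 + 8.37924 = 9.98805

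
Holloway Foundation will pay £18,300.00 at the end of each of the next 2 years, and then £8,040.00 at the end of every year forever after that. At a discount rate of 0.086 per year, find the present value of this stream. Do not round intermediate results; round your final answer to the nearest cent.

£111635.25

PV of 2-year annuity: £18,300.00 × [1 − (1+0.086)^−2] / 0.086 = 32367.24561
Perpetuity value at year 2: £8,040.00 / 0.086 = 93488.37209
PV of perpetuity: 93488.37209 / (1+0.086)^2 = 79268.00845
Total PV = 32367.24561 + 79268.00845 = 111635.25406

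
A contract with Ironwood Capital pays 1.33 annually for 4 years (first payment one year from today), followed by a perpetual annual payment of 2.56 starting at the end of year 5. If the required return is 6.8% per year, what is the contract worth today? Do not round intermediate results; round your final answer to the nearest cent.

33.46

PV of 4-year annuity: 1.33 × [1 − (1+0.068)^−4] / 0.068 = 4.52541
Perpetuity value at year 4: 2.56 / 0.068 = 37.64706
PV of perpetuity: 37.64706 / (1+0.068)^4 = 28.93650
Total PV = 4.52541 + 28.93650 = 33.46191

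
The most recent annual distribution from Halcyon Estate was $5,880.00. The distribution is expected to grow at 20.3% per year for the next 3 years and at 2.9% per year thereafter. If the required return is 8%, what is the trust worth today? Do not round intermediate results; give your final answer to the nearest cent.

D_1 = 7073.64000
D_2 = 8509.58892
D_3 = 10237.03547
Terminal value at year 3: TV = D_3×(1+g_2)/(r−g_2) = 10533.90950/0.051 = 206547.24509
P_0 = D_1/(1+r)^1 + D_2/(1+r)^2 + D_3/(1+r)^3 + TV/(1+r)^3
    = 6549.66667 + 7295.60093 + 8126.48881 + 163963.86244 = 185935.61885

$185935.62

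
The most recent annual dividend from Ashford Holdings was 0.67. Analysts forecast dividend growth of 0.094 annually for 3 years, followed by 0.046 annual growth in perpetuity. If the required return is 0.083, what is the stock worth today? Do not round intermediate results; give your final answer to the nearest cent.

21.58

D_1 = 0.73298
D_2 = 0.80188
D_3 = 0.87726
Terminal value at year 3: TV = D_3×(1+g_2)/(r−g_2) = 0.91761/0.037 = 24.80029
P_0 = D_1/(1+r)^1 + D_2/(1+r)^2 + D_3/(1+r)^3 + TV/(1+r)^3
    = 0.67681 + 0.68368 + 0.69062 + 19.52412 = 21.57522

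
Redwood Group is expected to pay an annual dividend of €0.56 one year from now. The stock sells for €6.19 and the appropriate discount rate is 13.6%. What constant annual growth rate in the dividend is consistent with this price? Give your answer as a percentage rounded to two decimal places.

4.55%

P = D₁/(r−g) ⇒ g = r − D₁/P = 0.136 − €0.56/€6.19 = 0.045532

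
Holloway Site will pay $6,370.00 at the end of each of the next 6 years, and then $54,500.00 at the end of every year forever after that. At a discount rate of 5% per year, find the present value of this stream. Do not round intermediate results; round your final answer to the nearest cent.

$845706.94

PV of 6-year annuity: $6,370.00 × [1 − (1+0.05)^−6] / 0.05 = 32332.15847
Perpetuity value at year 6: $54,500.00 / 0.05 = 1090000.00000
PV of perpetuity: 1090000.00000 / (1+0.05)^6 = 813374.78233
Total PV = 32332.15847 + 813374.78233 = 845706.94080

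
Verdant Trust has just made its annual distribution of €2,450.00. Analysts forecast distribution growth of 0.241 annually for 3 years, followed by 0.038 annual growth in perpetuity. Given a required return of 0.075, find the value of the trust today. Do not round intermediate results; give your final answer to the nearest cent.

€115605.67

D_1 = 3040.45000
D_2 = 3773.19845
D_3 = 4682.53928
Terminal value at year 3: TV = D_3×(1+g_2)/(r−g_2) = 4860.47577/0.037 = 131364.20997
P_0 = D_1/(1+r)^1 + D_2/(1+r)^2 + D_3/(1+r)^3 + TV/(1+r)^3
    = 2828.32558 + 3265.07167 + 3769.25948 + 105743.00927 = 115605.66601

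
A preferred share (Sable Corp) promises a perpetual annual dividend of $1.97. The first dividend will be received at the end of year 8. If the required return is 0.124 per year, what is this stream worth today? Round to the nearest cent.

Value at end of year 7: C / r = $1.97 / 0.124 = $15.8871
Discount to today: PV = $15.8871 / (1 + 0.124)^7 = $15.8871 / 2.266544 = $7.01

$7.01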